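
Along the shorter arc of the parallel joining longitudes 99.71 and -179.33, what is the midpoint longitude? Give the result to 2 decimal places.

Signed shortest Δλ from +99.71° to -179.33° is +80.96°.
Midpoint longitude = +99.71° + (+80.96°)/2 = +99.71° + 40.48° = +140.19°.
(The naïve average (+99.71 + -179.33)/2 = -39.81° is on the wrong side of the globe.)

+140.19°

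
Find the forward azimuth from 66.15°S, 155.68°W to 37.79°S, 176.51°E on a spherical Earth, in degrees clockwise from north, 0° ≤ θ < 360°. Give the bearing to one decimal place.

316.7°

Δλ = 176.51 − -155.68 = 332.19°; wrapped into (−180°, 180°]: -27.81°.
θ = atan2( sin Δλ · cos φ₂ , cos φ₁ · sin φ₂ − sin φ₁ · cos φ₂ · cos Δλ )
  = atan2(-0.36869, 0.39153) = -43.279° → normalised to [0°, 360°): 316.721°.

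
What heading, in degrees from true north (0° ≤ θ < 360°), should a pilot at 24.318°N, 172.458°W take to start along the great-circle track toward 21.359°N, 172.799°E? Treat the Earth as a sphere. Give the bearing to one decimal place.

Δλ = 172.799 − -172.458 = 345.257°; wrapped into (−180°, 180°]: -14.743°.
θ = atan2( sin Δλ · cos φ₂ , cos φ₁ · sin φ₂ − sin φ₁ · cos φ₂ · cos Δλ )
  = atan2(-0.23701, -0.03899) = -99.343° → normalised to [0°, 360°): 260.657°.

260.7°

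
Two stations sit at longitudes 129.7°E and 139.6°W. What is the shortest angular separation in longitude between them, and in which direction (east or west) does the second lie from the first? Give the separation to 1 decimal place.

Raw difference: -139.6 − 129.7 = -269.3°.
Normalise into (−180°, 180°]: -269.3° + 360° = 90.7°.
Positive ⇒ the second point lies to the east; separation 90.7°.

90.7° east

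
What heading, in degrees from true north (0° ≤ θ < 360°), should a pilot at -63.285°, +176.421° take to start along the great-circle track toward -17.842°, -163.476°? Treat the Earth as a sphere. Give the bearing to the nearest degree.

26°

Δλ = -163.476 − 176.421 = -339.897°; wrapped into (−180°, 180°]: 20.103°.
θ = atan2( sin Δλ · cos φ₂ , cos φ₁ · sin φ₂ − sin φ₁ · cos φ₂ · cos Δλ )
  = atan2(0.32718, 0.66075) = 26.343° → normalised to [0°, 360°): 26.343°.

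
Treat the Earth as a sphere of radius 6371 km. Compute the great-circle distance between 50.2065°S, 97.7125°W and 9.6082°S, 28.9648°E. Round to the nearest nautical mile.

6268 nmi

Δλ = 28.9648 − -97.7125 = 126.6773°.
Δφ = -9.6082 − -50.2065 = 40.5983°.
a = sin²(Δφ/2) + cos φ₁ · cos φ₂ · sin²(Δλ/2) = 0.624341.
c = 2·atan2(√a, √(1−a)) = 1.82211 rad → d = 6371·c ≈ 11608.69 km ≈ 6268.19 nmi.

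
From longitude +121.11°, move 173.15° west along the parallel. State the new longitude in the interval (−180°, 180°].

Start at +121.11°; shift −173.15° → -52.04°.
-52.04° already lies in (−180°, 180°].

-52.04°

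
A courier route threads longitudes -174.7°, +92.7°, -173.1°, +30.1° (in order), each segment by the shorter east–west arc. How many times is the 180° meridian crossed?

Leg 1: -174.7° → +92.7°, shortest Δλ = -92.6° (west) — crosses 180°.
Leg 2: +92.7° → -173.1°, shortest Δλ = 94.2° (east) — crosses 180°.
Leg 3: -173.1° → +30.1°, shortest Δλ = -156.8° (west) — crosses 180°.
Total crossings: 3.

3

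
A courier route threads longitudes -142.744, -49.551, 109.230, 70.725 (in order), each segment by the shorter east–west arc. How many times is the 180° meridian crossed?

0

Leg 1: -142.744° → -49.551°, shortest Δλ = 93.193° (east) — does not cross 180°.
Leg 2: -49.551° → +109.230°, shortest Δλ = 158.781° (east) — does not cross 180°.
Leg 3: +109.230° → +70.725°, shortest Δλ = -38.505° (west) — does not cross 180°.
Total crossings: 0.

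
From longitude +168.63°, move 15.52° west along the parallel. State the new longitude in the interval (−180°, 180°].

+153.11°

Start at +168.63°; shift −15.52° → +153.11°.
+153.11° already lies in (−180°, 180°].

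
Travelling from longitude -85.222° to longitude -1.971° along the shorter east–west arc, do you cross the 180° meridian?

Signed shortest Δλ = ((-1.971 − -85.222 + 180) mod 360) − 180 = 83.251°.
Going east by 83.251° from -85.222° reaches -1.971° without touching 180°.

No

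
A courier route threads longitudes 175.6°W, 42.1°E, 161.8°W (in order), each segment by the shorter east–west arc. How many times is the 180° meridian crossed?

2

Leg 1: -175.6° → +42.1°, shortest Δλ = -142.3° (west) — crosses 180°.
Leg 2: +42.1° → -161.8°, shortest Δλ = 156.1° (east) — crosses 180°.
Total crossings: 2.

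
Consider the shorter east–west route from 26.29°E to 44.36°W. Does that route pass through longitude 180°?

Signed shortest Δλ = ((-44.36 − 26.29 + 180) mod 360) − 180 = -70.65°.
Going west by 70.65° from +26.29° reaches -44.36° without touching 180°.

No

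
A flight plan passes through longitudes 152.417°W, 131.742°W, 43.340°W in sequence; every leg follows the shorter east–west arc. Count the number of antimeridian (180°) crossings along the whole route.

0

Leg 1: -152.417° → -131.742°, shortest Δλ = 20.675° (east) — does not cross 180°.
Leg 2: -131.742° → -43.340°, shortest Δλ = 88.402° (east) — does not cross 180°.
Total crossings: 0.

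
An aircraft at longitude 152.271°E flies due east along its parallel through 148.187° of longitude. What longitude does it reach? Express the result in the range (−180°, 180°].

Start at +152.271°; shift +148.187° → +300.458°.
+300.458° lies outside (−180°, 180°]; subtract 360° → -59.542°.

59.542°W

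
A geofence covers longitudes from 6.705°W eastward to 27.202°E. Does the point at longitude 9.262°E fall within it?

Band width going east from -6.705° to +27.202°: ((27.202 − -6.705) mod 360) = 33.907°.
Offset of +9.262° east of the west edge: ((9.262 − -6.705) mod 360) = 15.967°.
15.967° ≤ 33.907° ⇒ inside.

Yes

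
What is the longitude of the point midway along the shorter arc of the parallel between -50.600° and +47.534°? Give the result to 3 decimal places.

Signed shortest Δλ from -50.600° to +47.534° is +98.134°.
Midpoint longitude = -50.600° + (+98.134°)/2 = -50.600° + 49.067° = -1.533°.

-1.533°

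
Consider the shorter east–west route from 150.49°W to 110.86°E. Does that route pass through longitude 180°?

Yes

Naïve |110.86 − -150.49| = 261.35° > 180°, so the shorter arc goes the other way round — across 180°.
Signed shortest Δλ = ((110.86 − -150.49 + 180) mod 360) − 180 = -98.65°.
Going west by 98.65° from -150.49° passes through 180° before reaching +110.86°.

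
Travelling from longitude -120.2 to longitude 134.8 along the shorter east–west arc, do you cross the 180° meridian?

Yes

Naïve |134.8 − -120.2| = 255.0° > 180°, so the shorter arc goes the other way round — across 180°.
Signed shortest Δλ = ((134.8 − -120.2 + 180) mod 360) − 180 = -105.0°.
Going west by 105.0° from -120.2° passes through 180° before reaching +134.8°.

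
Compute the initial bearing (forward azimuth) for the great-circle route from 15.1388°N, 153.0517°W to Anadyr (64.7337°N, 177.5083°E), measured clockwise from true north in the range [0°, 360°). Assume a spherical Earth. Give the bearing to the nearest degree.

345°

Δλ = 177.5083 − -153.0517 = 330.5600°; wrapped into (−180°, 180°]: -29.4400°.
θ = atan2( sin Δλ · cos φ₂ , cos φ₁ · sin φ₂ − sin φ₁ · cos φ₂ · cos Δλ )
  = atan2(-0.20979, 0.77587) = -15.130° → normalised to [0°, 360°): 344.870°.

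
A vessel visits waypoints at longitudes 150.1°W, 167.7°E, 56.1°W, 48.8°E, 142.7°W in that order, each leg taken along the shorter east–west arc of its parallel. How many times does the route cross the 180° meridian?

3

Leg 1: -150.1° → +167.7°, shortest Δλ = -42.2° (west) — crosses 180°.
Leg 2: +167.7° → -56.1°, shortest Δλ = 136.2° (east) — crosses 180°.
Leg 3: -56.1° → +48.8°, shortest Δλ = 104.9° (east) — does not cross 180°.
Leg 4: +48.8° → -142.7°, shortest Δλ = 168.5° (east) — crosses 180°.
Total crossings: 3.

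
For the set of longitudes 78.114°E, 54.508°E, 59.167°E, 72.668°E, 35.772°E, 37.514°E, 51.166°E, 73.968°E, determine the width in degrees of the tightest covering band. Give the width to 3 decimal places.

Sort the longitudes: +35.772°, +37.514°, +51.166°, +54.508°, +59.167°, +72.668°, +73.968°, +78.114°.
Eastward gaps between consecutive values (wrapping around): 1.742°, 13.652°, 3.342°, 4.659°, 13.501°, 1.300°, 4.146°, 317.658°.
Largest gap = 317.658° ⇒ minimal covering band is its complement: 360° − 317.658° = 42.342°.
Band runs from +35.772° eastward to +78.114°.

42.342°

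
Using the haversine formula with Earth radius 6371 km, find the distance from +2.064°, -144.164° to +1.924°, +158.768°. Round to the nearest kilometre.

Δλ = 158.768 − -144.164 = 302.932°; wrapped into (−180°, 180°]: -57.068°.
Δφ = 1.924 − 2.064 = -0.140°.
a = sin²(Δφ/2) + cos φ₁ · cos φ₂ · sin²(Δλ/2) = 0.227903.
c = 2·atan2(√a, √(1−a)) = 0.99537 rad → d = 6371·c ≈ 6341.49 km.

6341 km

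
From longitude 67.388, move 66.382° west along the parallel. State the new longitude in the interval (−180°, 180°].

Start at +67.388°; shift −66.382° → +1.006°.
+1.006° already lies in (−180°, 180°].

+1.006°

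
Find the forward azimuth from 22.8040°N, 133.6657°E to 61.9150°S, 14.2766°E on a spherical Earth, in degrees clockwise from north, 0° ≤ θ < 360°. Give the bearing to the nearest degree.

Δλ = 14.2766 − 133.6657 = -119.3891°.
θ = atan2( sin Δλ · cos φ₂ , cos φ₁ · sin φ₂ − sin φ₁ · cos φ₂ · cos Δλ )
  = atan2(-0.41019, -0.72375) = -150.457° → normalised to [0°, 360°): 209.543°.

210°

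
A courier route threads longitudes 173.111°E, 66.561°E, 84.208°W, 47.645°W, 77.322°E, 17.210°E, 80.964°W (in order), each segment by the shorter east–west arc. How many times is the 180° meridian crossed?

0

Leg 1: +173.111° → +66.561°, shortest Δλ = -106.55° (west) — does not cross 180°.
Leg 2: +66.561° → -84.208°, shortest Δλ = -150.769° (west) — does not cross 180°.
Leg 3: -84.208° → -47.645°, shortest Δλ = 36.563° (east) — does not cross 180°.
Leg 4: -47.645° → +77.322°, shortest Δλ = 124.967° (east) — does not cross 180°.
Leg 5: +77.322° → +17.210°, shortest Δλ = -60.112° (west) — does not cross 180°.
Leg 6: +17.210° → -80.964°, shortest Δλ = -98.174° (west) — does not cross 180°.
Total crossings: 0.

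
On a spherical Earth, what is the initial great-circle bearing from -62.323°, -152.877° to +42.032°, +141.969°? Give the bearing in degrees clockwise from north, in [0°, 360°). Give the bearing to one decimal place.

311.1°

Δλ = 141.969 − -152.877 = 294.846°; wrapped into (−180°, 180°]: -65.154°.
θ = atan2( sin Δλ · cos φ₂ , cos φ₁ · sin φ₂ − sin φ₁ · cos φ₂ · cos Δλ )
  = atan2(-0.67402, 0.58738) = -48.929° → normalised to [0°, 360°): 311.071°.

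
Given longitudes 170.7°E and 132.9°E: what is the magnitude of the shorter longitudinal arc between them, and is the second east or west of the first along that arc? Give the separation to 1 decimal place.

37.8° west

Raw difference: 132.9 − 170.7 = -37.8°.
Normalise into (−180°, 180°]: -37.8° stays -37.8°.
Negative ⇒ the second point lies to the west; separation 37.8°.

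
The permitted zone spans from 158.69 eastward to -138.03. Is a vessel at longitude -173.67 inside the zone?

Band width going east from +158.69° to -138.03°: ((-138.03 − 158.69) mod 360) = 63.28°.
Offset of -173.67° east of the west edge: ((-173.67 − 158.69) mod 360) = 27.64°.
27.64° ≤ 63.28° ⇒ inside.

Yes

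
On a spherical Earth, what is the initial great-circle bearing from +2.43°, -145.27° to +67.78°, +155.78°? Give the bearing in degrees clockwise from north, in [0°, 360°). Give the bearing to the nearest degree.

341°

Δλ = 155.78 − -145.27 = 301.05°; wrapped into (−180°, 180°]: -58.95°.
θ = atan2( sin Δλ · cos φ₂ , cos φ₁ · sin φ₂ − sin φ₁ · cos φ₂ · cos Δλ )
  = atan2(-0.32398, 0.91664) = -19.466° → normalised to [0°, 360°): 340.534°.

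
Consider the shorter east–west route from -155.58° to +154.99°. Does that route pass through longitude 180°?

Yes

Naïve |154.99 − -155.58| = 310.57° > 180°, so the shorter arc goes the other way round — across 180°.
Signed shortest Δλ = ((154.99 − -155.58 + 180) mod 360) − 180 = -49.43°.
Going west by 49.43° from -155.58° passes through 180° before reaching +154.99°.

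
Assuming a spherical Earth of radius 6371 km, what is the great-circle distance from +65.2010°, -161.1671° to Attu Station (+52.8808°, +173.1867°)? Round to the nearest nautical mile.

Δλ = 173.1867 − -161.1671 = 334.3538°; wrapped into (−180°, 180°]: -25.6462°.
Δφ = 52.8808 − 65.2010 = -12.3202°.
a = sin²(Δφ/2) + cos φ₁ · cos φ₂ · sin²(Δλ/2) = 0.023983.
c = 2·atan2(√a, √(1−a)) = 0.31098 rad → d = 6371·c ≈ 1981.26 km ≈ 1069.79 nmi.

1070 nmi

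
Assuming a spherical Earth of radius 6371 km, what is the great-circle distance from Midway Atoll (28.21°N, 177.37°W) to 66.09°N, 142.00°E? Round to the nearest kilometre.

5039 km

Δλ = 142.00 − -177.37 = 319.37°; wrapped into (−180°, 180°]: -40.63°.
Δφ = 66.09 − 28.21 = 37.88°.
a = sin²(Δφ/2) + cos φ₁ · cos φ₂ · sin²(Δλ/2) = 0.148401.
c = 2·atan2(√a, √(1−a)) = 0.79091 rad → d = 6371·c ≈ 5038.89 km.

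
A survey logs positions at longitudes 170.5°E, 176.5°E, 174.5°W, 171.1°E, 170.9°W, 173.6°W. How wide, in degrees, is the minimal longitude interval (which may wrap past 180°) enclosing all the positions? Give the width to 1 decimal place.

18.6°

Sort the longitudes: -174.5°, -173.6°, -170.9°, +170.5°, +171.1°, +176.5°.
Eastward gaps between consecutive values (wrapping around): 0.9°, 2.7°, 341.4°, 0.6°, 5.4°, 9.0°.
Largest gap = 341.4° ⇒ minimal covering band is its complement: 360° − 341.4° = 18.6°.
Band runs from +170.5° eastward to -170.9°, crossing the antimeridian.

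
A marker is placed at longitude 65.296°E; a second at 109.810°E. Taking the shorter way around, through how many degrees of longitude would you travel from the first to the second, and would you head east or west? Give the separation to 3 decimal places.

44.514° east

Raw difference: 109.810 − 65.296 = 44.514°.
Normalise into (−180°, 180°]: 44.514° stays 44.514°.
Positive ⇒ the second point lies to the east; separation 44.514°.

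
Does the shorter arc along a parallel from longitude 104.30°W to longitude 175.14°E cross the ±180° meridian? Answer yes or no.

Naïve |175.14 − -104.30| = 279.44° > 180°, so the shorter arc goes the other way round — across 180°.
Signed shortest Δλ = ((175.14 − -104.30 + 180) mod 360) − 180 = -80.56°.
Going west by 80.56° from -104.30° passes through 180° before reaching +175.14°.

Yes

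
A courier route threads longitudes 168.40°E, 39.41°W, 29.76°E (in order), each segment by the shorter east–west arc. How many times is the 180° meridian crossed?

1

Leg 1: +168.40° → -39.41°, shortest Δλ = 152.19° (east) — crosses 180°.
Leg 2: -39.41° → +29.76°, shortest Δλ = 69.17° (east) — does not cross 180°.
Total crossings: 1.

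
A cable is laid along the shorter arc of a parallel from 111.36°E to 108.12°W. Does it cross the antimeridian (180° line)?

Yes

Naïve |-108.12 − 111.36| = 219.48° > 180°, so the shorter arc goes the other way round — across 180°.
Signed shortest Δλ = ((-108.12 − 111.36 + 180) mod 360) − 180 = 140.52°.
Going east by 140.52° from +111.36° passes through 180° before reaching -108.12°.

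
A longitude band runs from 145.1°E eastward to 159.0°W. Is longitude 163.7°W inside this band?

Yes

Band width going east from +145.1° to -159.0°: ((-159.0 − 145.1) mod 360) = 55.9°.
Offset of -163.7° east of the west edge: ((-163.7 − 145.1) mod 360) = 51.2°.
51.2° ≤ 55.9° ⇒ inside.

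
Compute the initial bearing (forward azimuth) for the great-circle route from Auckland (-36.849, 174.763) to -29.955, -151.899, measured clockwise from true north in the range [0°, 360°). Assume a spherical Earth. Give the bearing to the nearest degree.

Δλ = -151.899 − 174.763 = -326.662°; wrapped into (−180°, 180°]: 33.338°.
θ = atan2( sin Δλ · cos φ₂ , cos φ₁ · sin φ₂ − sin φ₁ · cos φ₂ · cos Δλ )
  = atan2(0.47616, 0.03453) = 85.852° → normalised to [0°, 360°): 85.852°.

86°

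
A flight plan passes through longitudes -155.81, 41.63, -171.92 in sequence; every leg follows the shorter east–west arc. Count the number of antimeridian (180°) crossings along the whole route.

Leg 1: -155.81° → +41.63°, shortest Δλ = -162.56° (west) — crosses 180°.
Leg 2: +41.63° → -171.92°, shortest Δλ = 146.45° (east) — crosses 180°.
Total crossings: 2.

2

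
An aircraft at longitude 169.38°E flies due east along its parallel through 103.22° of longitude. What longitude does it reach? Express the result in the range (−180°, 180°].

87.40°W

Start at +169.38°; shift +103.22° → +272.60°.
+272.60° lies outside (−180°, 180°]; subtract 360° → -87.40°.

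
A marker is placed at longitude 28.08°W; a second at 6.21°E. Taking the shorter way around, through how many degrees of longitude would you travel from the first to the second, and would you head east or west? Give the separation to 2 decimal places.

34.29° east

Raw difference: 6.21 − -28.08 = 34.29°.
Normalise into (−180°, 180°]: 34.29° stays 34.29°.
Positive ⇒ the second point lies to the east; separation 34.29°.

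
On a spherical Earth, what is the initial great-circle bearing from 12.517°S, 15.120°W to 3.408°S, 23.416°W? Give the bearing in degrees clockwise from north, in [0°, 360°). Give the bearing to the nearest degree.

Δλ = -23.416 − -15.120 = -8.296°.
θ = atan2( sin Δλ · cos φ₂ , cos φ₁ · sin φ₂ − sin φ₁ · cos φ₂ · cos Δλ )
  = atan2(-0.14403, 0.15605) = -42.707° → normalised to [0°, 360°): 317.293°.

317°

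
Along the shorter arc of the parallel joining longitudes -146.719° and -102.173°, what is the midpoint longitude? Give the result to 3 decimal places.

Signed shortest Δλ from -146.719° to -102.173° is +44.546°.
Midpoint longitude = -146.719° + (+44.546°)/2 = -146.719° + 22.273° = -124.446°.

-124.446°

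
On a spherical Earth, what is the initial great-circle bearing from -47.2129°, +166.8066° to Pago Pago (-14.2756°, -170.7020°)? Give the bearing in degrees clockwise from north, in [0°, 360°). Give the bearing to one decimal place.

Δλ = -170.7020 − 166.8066 = -337.5086°; wrapped into (−180°, 180°]: 22.4914°.
θ = atan2( sin Δλ · cos φ₂ , cos φ₁ · sin φ₂ − sin φ₁ · cos φ₂ · cos Δλ )
  = atan2(0.37073, 0.48962) = 37.132° → normalised to [0°, 360°): 37.132°.

37.1°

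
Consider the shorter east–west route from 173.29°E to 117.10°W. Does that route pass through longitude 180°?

Yes

Naïve |-117.10 − 173.29| = 290.39° > 180°, so the shorter arc goes the other way round — across 180°.
Signed shortest Δλ = ((-117.10 − 173.29 + 180) mod 360) − 180 = 69.61°.
Going east by 69.61° from +173.29° passes through 180° before reaching -117.10°.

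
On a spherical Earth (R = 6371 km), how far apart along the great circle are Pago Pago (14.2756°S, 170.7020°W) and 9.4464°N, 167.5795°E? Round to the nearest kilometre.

Δλ = 167.5795 − -170.7020 = 338.2815°; wrapped into (−180°, 180°]: -21.7185°.
Δφ = 9.4464 − -14.2756 = 23.7220°.
a = sin²(Δφ/2) + cos φ₁ · cos φ₂ · sin²(Δλ/2) = 0.076177.
c = 2·atan2(√a, √(1−a)) = 0.55926 rad → d = 6371·c ≈ 3563.07 km.

3563 km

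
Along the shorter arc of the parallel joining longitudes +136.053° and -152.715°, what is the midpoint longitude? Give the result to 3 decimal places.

+171.669°

Signed shortest Δλ from +136.053° to -152.715° is +71.232°.
Midpoint longitude = +136.053° + (+71.232°)/2 = +136.053° + 35.616° = +171.669°.
(The naïve average (+136.053 + -152.715)/2 = -8.331° is on the wrong side of the globe.)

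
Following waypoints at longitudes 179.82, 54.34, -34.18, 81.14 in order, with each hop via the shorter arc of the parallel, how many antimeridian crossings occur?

Leg 1: +179.82° → +54.34°, shortest Δλ = -125.48° (west) — does not cross 180°.
Leg 2: +54.34° → -34.18°, shortest Δλ = -88.52° (west) — does not cross 180°.
Leg 3: -34.18° → +81.14°, shortest Δλ = 115.32° (east) — does not cross 180°.
Total crossings: 0.

0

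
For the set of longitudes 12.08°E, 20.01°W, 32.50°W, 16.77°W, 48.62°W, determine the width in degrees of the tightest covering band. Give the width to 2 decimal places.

Sort the longitudes: -48.62°, -32.50°, -20.01°, -16.77°, +12.08°.
Eastward gaps between consecutive values (wrapping around): 16.12°, 12.49°, 3.24°, 28.85°, 299.30°.
Largest gap = 299.30° ⇒ minimal covering band is its complement: 360° − 299.30° = 60.70°.
Band runs from -48.62° eastward to +12.08°.

60.70°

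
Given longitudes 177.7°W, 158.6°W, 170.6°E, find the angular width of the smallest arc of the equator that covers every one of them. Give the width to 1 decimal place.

30.8°

Sort the longitudes: -177.7°, -158.6°, +170.6°.
Eastward gaps between consecutive values (wrapping around): 19.1°, 329.2°, 11.7°.
Largest gap = 329.2° ⇒ minimal covering band is its complement: 360° − 329.2° = 30.8°.
Band runs from +170.6° eastward to -158.6°, crossing the antimeridian.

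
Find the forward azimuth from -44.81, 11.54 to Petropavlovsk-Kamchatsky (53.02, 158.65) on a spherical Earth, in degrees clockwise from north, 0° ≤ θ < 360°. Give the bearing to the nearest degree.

57°

Δλ = 158.65 − 11.54 = 147.11°.
θ = atan2( sin Δλ · cos φ₂ , cos φ₁ · sin φ₂ − sin φ₁ · cos φ₂ · cos Δλ )
  = atan2(0.32665, 0.21075) = 57.170° → normalised to [0°, 360°): 57.170°.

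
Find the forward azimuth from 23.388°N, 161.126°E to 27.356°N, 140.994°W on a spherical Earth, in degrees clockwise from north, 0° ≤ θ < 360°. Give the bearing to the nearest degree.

73°

Δλ = -140.994 − 161.126 = -302.120°; wrapped into (−180°, 180°]: 57.880°.
θ = atan2( sin Δλ · cos φ₂ , cos φ₁ · sin φ₂ − sin φ₁ · cos φ₂ · cos Δλ )
  = atan2(0.75222, 0.23431) = 72.699° → normalised to [0°, 360°): 72.699°.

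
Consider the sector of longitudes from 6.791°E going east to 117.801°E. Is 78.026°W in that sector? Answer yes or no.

No

Band width going east from +6.791° to +117.801°: ((117.801 − 6.791) mod 360) = 111.010°.
Offset of -78.026° east of the west edge: ((-78.026 − 6.791) mod 360) = 275.183°.
275.183° > 111.010° ⇒ outside.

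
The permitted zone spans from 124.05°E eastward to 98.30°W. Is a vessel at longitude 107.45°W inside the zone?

Band width going east from +124.05° to -98.30°: ((-98.30 − 124.05) mod 360) = 137.65°.
Offset of -107.45° east of the west edge: ((-107.45 − 124.05) mod 360) = 128.50°.
128.50° ≤ 137.65° ⇒ inside.

Yes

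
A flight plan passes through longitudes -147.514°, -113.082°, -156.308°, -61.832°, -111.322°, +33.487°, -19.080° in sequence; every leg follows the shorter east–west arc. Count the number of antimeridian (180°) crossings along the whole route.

0

Leg 1: -147.514° → -113.082°, shortest Δλ = 34.432° (east) — does not cross 180°.
Leg 2: -113.082° → -156.308°, shortest Δλ = -43.226° (west) — does not cross 180°.
Leg 3: -156.308° → -61.832°, shortest Δλ = 94.476° (east) — does not cross 180°.
Leg 4: -61.832° → -111.322°, shortest Δλ = -49.49° (west) — does not cross 180°.
Leg 5: -111.322° → +33.487°, shortest Δλ = 144.809° (east) — does not cross 180°.
Leg 6: +33.487° → -19.080°, shortest Δλ = -52.567° (west) — does not cross 180°.
Total crossings: 0.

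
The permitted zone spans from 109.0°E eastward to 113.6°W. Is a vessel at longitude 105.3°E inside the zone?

No

Band width going east from +109.0° to -113.6°: ((-113.6 − 109.0) mod 360) = 137.4°.
Offset of +105.3° east of the west edge: ((105.3 − 109.0) mod 360) = 356.3°.
356.3° > 137.4° ⇒ outside.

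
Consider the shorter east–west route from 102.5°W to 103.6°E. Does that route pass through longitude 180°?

Naïve |103.6 − -102.5| = 206.1° > 180°, so the shorter arc goes the other way round — across 180°.
Signed shortest Δλ = ((103.6 − -102.5 + 180) mod 360) − 180 = -153.9°.
Going west by 153.9° from -102.5° passes through 180° before reaching +103.6°.

Yes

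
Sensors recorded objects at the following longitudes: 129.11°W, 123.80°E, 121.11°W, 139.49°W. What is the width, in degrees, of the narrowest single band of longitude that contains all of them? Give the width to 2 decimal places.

115.09°

Sort the longitudes: -139.49°, -129.11°, -121.11°, +123.80°.
Eastward gaps between consecutive values (wrapping around): 10.38°, 8.00°, 244.91°, 96.71°.
Largest gap = 244.91° ⇒ minimal covering band is its complement: 360° − 244.91° = 115.09°.
Band runs from +123.80° eastward to -121.11°, crossing the antimeridian.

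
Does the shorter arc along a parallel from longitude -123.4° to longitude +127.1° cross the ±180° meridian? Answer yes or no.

Yes

Naïve |127.1 − -123.4| = 250.5° > 180°, so the shorter arc goes the other way round — across 180°.
Signed shortest Δλ = ((127.1 − -123.4 + 180) mod 360) − 180 = -109.5°.
Going west by 109.5° from -123.4° passes through 180° before reaching +127.1°.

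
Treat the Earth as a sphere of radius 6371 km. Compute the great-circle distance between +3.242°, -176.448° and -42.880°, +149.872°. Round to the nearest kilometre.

Δλ = 149.872 − -176.448 = 326.320°; wrapped into (−180°, 180°]: -33.680°.
Δφ = -42.880 − 3.242 = -46.122°.
a = sin²(Δφ/2) + cos φ₁ · cos φ₂ · sin²(Δλ/2) = 0.214838.
c = 2·atan2(√a, √(1−a)) = 0.96390 rad → d = 6371·c ≈ 6140.99 km.

6141 km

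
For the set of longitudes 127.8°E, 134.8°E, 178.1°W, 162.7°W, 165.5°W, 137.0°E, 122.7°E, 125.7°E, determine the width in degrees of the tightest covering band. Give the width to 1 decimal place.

74.6°

Sort the longitudes: -178.1°, -165.5°, -162.7°, +122.7°, +125.7°, +127.8°, +134.8°, +137.0°.
Eastward gaps between consecutive values (wrapping around): 12.6°, 2.8°, 285.4°, 3.0°, 2.1°, 7.0°, 2.2°, 44.9°.
Largest gap = 285.4° ⇒ minimal covering band is its complement: 360° − 285.4° = 74.6°.
Band runs from +122.7° eastward to -162.7°, crossing the antimeridian.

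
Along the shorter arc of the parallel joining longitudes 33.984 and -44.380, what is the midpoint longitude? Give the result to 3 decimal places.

Signed shortest Δλ from +33.984° to -44.380° is -78.364°.
Midpoint longitude = +33.984° + (-78.364°)/2 = +33.984° − 39.182° = -5.198°.

-5.198°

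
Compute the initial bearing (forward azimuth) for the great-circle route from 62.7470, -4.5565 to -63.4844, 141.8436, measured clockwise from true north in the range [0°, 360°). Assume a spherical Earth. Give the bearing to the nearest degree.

Δλ = 141.8436 − -4.5565 = 146.4001°.
θ = atan2( sin Δλ · cos φ₂ , cos φ₁ · sin φ₂ − sin φ₁ · cos φ₂ · cos Δλ )
  = atan2(0.24706, -0.07918) = 107.770° → normalised to [0°, 360°): 107.770°.

108°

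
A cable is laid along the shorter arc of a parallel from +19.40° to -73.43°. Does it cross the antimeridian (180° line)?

Signed shortest Δλ = ((-73.43 − 19.40 + 180) mod 360) − 180 = -92.83°.
Going west by 92.83° from +19.40° reaches -73.43° without touching 180°.

No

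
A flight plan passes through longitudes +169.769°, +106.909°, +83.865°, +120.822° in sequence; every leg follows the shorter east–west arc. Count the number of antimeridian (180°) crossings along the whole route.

Leg 1: +169.769° → +106.909°, shortest Δλ = -62.86° (west) — does not cross 180°.
Leg 2: +106.909° → +83.865°, shortest Δλ = -23.044° (west) — does not cross 180°.
Leg 3: +83.865° → +120.822°, shortest Δλ = 36.957° (east) — does not cross 180°.
Total crossings: 0.

0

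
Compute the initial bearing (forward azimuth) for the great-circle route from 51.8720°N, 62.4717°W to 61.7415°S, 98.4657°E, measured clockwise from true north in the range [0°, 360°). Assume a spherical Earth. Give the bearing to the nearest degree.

141°

Δλ = 98.4657 − -62.4717 = 160.9374°.
θ = atan2( sin Δλ · cos φ₂ , cos φ₁ · sin φ₂ − sin φ₁ · cos φ₂ · cos Δλ )
  = atan2(0.15463, -0.19183) = 141.128° → normalised to [0°, 360°): 141.128°.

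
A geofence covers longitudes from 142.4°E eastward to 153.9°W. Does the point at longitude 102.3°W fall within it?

No

Band width going east from +142.4° to -153.9°: ((-153.9 − 142.4) mod 360) = 63.7°.
Offset of -102.3° east of the west edge: ((-102.3 − 142.4) mod 360) = 115.3°.
115.3° > 63.7° ⇒ outside.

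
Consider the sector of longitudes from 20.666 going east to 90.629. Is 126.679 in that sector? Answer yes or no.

No

Band width going east from +20.666° to +90.629°: ((90.629 − 20.666) mod 360) = 69.963°.
Offset of +126.679° east of the west edge: ((126.679 − 20.666) mod 360) = 106.013°.
106.013° > 69.963° ⇒ outside.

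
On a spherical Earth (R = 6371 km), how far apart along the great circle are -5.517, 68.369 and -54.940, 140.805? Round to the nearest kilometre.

8390 km

Δλ = 140.805 − 68.369 = 72.436°.
Δφ = -54.940 − -5.517 = -49.423°.
a = sin²(Δφ/2) + cos φ₁ · cos φ₂ · sin²(Δλ/2) = 0.374380.
c = 2·atan2(√a, √(1−a)) = 1.31683 rad → d = 6371·c ≈ 8389.55 km.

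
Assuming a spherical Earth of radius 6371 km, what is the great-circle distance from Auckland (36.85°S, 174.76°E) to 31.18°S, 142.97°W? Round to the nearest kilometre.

3915 km

Δλ = -142.97 − 174.76 = -317.73°; wrapped into (−180°, 180°]: 42.27°.
Δφ = -31.18 − -36.85 = 5.67°.
a = sin²(Δφ/2) + cos φ₁ · cos φ₂ · sin²(Δλ/2) = 0.091452.
c = 2·atan2(√a, √(1−a)) = 0.61444 rad → d = 6371·c ≈ 3914.60 km.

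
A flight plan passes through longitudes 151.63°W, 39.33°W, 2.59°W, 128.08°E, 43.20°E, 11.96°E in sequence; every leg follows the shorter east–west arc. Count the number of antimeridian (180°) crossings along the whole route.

0

Leg 1: -151.63° → -39.33°, shortest Δλ = 112.3° (east) — does not cross 180°.
Leg 2: -39.33° → -2.59°, shortest Δλ = 36.74° (east) — does not cross 180°.
Leg 3: -2.59° → +128.08°, shortest Δλ = 130.67° (east) — does not cross 180°.
Leg 4: +128.08° → +43.20°, shortest Δλ = -84.88° (west) — does not cross 180°.
Leg 5: +43.20° → +11.96°, shortest Δλ = -31.24° (west) — does not cross 180°.
Total crossings: 0.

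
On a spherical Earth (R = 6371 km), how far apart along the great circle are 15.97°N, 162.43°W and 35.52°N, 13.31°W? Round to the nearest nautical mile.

Δλ = -13.31 − -162.43 = 149.12°.
Δφ = 35.52 − 15.97 = 19.55°.
a = sin²(Δφ/2) + cos φ₁ · cos φ₂ · sin²(Δλ/2) = 0.755864.
c = 2·atan2(√a, √(1−a)) = 2.10799 rad → d = 6371·c ≈ 13430.01 km ≈ 7251.62 nmi.

7252 nmi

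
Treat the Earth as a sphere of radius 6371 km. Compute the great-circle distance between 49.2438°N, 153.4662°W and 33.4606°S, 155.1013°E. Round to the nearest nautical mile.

Δλ = 155.1013 − -153.4662 = 308.5675°; wrapped into (−180°, 180°]: -51.4325°.
Δφ = -33.4606 − 49.2438 = -82.7044°.
a = sin²(Δφ/2) + cos φ₁ · cos φ₂ · sin²(Δλ/2) = 0.539052.
c = 2·atan2(√a, √(1−a)) = 1.64898 rad → d = 6371·c ≈ 10505.65 km ≈ 5672.60 nmi.

5673 nmi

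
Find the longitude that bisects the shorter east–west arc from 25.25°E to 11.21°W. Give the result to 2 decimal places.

7.02°E

Signed shortest Δλ from +25.25° to -11.21° is -36.46°.
Midpoint longitude = +25.25° + (-36.46°)/2 = +25.25° − 18.23° = +7.02°.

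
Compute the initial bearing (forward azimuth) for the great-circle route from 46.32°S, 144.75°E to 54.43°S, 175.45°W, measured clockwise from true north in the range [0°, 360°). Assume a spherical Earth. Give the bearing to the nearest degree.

123°

Δλ = -175.45 − 144.75 = -320.20°; wrapped into (−180°, 180°]: 39.80°.
θ = atan2( sin Δλ · cos φ₂ , cos φ₁ · sin φ₂ − sin φ₁ · cos φ₂ · cos Δλ )
  = atan2(0.37235, -0.23855) = 122.647° → normalised to [0°, 360°): 122.647°.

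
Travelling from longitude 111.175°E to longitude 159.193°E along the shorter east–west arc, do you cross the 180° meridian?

Signed shortest Δλ = ((159.193 − 111.175 + 180) mod 360) − 180 = 48.018°.
Going east by 48.018° from +111.175° reaches +159.193° without touching 180°.

No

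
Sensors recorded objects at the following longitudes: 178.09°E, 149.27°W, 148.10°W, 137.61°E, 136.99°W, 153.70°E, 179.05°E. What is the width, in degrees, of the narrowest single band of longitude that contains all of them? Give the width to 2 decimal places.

85.40°

Sort the longitudes: -149.27°, -148.10°, -136.99°, +137.61°, +153.70°, +178.09°, +179.05°.
Eastward gaps between consecutive values (wrapping around): 1.17°, 11.11°, 274.60°, 16.09°, 24.39°, 0.96°, 31.68°.
Largest gap = 274.60° ⇒ minimal covering band is its complement: 360° − 274.60° = 85.40°.
Band runs from +137.61° eastward to -136.99°, crossing the antimeridian.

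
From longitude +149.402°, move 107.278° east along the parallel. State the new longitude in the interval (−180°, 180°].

-103.320°

Start at +149.402°; shift +107.278° → +256.680°.
+256.680° lies outside (−180°, 180°]; subtract 360° → -103.320°.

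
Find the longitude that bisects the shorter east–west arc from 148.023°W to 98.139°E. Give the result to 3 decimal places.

155.058°E

Signed shortest Δλ from -148.023° to +98.139° is -113.838°.
Midpoint longitude = -148.023° + (-113.838°)/2 = -148.023° − 56.919° = -204.942°.
Normalise into (−180°, 180°]: +155.058°.
(The naïve average (-148.023 + +98.139)/2 = -24.942° is on the wrong side of the globe.)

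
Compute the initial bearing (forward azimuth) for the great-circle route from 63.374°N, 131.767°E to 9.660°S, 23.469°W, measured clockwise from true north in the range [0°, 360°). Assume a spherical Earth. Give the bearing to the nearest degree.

Δλ = -23.469 − 131.767 = -155.236°.
θ = atan2( sin Δλ · cos φ₂ , cos φ₁ · sin φ₂ − sin φ₁ · cos φ₂ · cos Δλ )
  = atan2(-0.41294, 0.72503) = -29.664° → normalised to [0°, 360°): 330.336°.

330°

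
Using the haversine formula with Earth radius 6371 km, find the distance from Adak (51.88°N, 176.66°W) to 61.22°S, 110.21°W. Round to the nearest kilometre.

13878 km

Δλ = -110.21 − -176.66 = 66.45°.
Δφ = -61.22 − 51.88 = -113.10°.
a = sin²(Δφ/2) + cos φ₁ · cos φ₂ · sin²(Δλ/2) = 0.785396.
c = 2·atan2(√a, √(1−a)) = 2.17827 rad → d = 6371·c ≈ 13877.74 km.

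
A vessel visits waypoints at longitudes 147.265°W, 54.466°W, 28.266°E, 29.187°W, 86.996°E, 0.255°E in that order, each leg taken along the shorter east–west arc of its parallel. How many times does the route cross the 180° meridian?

Leg 1: -147.265° → -54.466°, shortest Δλ = 92.799° (east) — does not cross 180°.
Leg 2: -54.466° → +28.266°, shortest Δλ = 82.732° (east) — does not cross 180°.
Leg 3: +28.266° → -29.187°, shortest Δλ = -57.453° (west) — does not cross 180°.
Leg 4: -29.187° → +86.996°, shortest Δλ = 116.183° (east) — does not cross 180°.
Leg 5: +86.996° → +0.255°, shortest Δλ = -86.741° (west) — does not cross 180°.
Total crossings: 0.

0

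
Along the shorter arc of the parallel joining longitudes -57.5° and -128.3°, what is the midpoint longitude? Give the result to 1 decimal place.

-92.9°

Signed shortest Δλ from -57.5° to -128.3° is -70.8°.
Midpoint longitude = -57.5° + (-70.8°)/2 = -57.5° − 35.4° = -92.9°.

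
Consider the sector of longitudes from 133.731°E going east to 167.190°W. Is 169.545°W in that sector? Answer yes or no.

Yes

Band width going east from +133.731° to -167.190°: ((-167.190 − 133.731) mod 360) = 59.079°.
Offset of -169.545° east of the west edge: ((-169.545 − 133.731) mod 360) = 56.724°.
56.724° ≤ 59.079° ⇒ inside.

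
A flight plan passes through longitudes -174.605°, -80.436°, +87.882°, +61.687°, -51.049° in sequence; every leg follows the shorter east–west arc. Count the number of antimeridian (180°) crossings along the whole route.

0

Leg 1: -174.605° → -80.436°, shortest Δλ = 94.169° (east) — does not cross 180°.
Leg 2: -80.436° → +87.882°, shortest Δλ = 168.318° (east) — does not cross 180°.
Leg 3: +87.882° → +61.687°, shortest Δλ = -26.195° (west) — does not cross 180°.
Leg 4: +61.687° → -51.049°, shortest Δλ = -112.736° (west) — does not cross 180°.
Total crossings: 0.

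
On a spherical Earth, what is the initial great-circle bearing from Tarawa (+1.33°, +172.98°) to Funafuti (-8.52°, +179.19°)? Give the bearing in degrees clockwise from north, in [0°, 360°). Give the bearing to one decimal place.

148.0°

Δλ = 179.19 − 172.98 = 6.21°.
θ = atan2( sin Δλ · cos φ₂ , cos φ₁ · sin φ₂ − sin φ₁ · cos φ₂ · cos Δλ )
  = atan2(0.10698, -0.17093) = 147.960° → normalised to [0°, 360°): 147.960°.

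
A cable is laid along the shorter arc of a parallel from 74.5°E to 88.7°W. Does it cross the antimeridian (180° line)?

Signed shortest Δλ = ((-88.7 − 74.5 + 180) mod 360) − 180 = -163.2°.
Going west by 163.2° from +74.5° reaches -88.7° without touching 180°.

No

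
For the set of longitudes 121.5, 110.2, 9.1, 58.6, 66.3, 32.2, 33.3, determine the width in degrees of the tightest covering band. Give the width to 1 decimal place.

112.4°

Sort the longitudes: +9.1°, +32.2°, +33.3°, +58.6°, +66.3°, +110.2°, +121.5°.
Eastward gaps between consecutive values (wrapping around): 23.1°, 1.1°, 25.3°, 7.7°, 43.9°, 11.3°, 247.6°.
Largest gap = 247.6° ⇒ minimal covering band is its complement: 360° − 247.6° = 112.4°.
Band runs from +9.1° eastward to +121.5°.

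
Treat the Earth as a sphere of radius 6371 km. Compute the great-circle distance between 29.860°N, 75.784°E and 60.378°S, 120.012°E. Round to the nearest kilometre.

Δλ = 120.012 − 75.784 = 44.228°.
Δφ = -60.378 − 29.860 = -90.238°.
a = sin²(Δφ/2) + cos φ₁ · cos φ₂ · sin²(Δλ/2) = 0.562824.
c = 2·atan2(√a, √(1−a)) = 1.69678 rad → d = 6371·c ≈ 10810.17 km.

10810 km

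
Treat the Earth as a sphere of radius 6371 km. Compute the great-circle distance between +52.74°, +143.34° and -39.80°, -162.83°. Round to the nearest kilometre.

11518 km

Δλ = -162.83 − 143.34 = -306.17°; wrapped into (−180°, 180°]: 53.83°.
Δφ = -39.80 − 52.74 = -92.54°.
a = sin²(Δφ/2) + cos φ₁ · cos φ₂ · sin²(Δλ/2) = 0.617470.
c = 2·atan2(√a, √(1−a)) = 1.80795 rad → d = 6371·c ≈ 11518.47 km.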